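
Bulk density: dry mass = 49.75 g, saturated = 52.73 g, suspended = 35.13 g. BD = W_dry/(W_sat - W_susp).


BD = 49.75 / (52.73 - 35.13) = 49.75 / 17.6 = 2.827 g/cm^3

2.827


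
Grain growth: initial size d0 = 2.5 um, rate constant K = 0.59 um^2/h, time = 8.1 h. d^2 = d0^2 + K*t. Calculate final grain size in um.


d^2 = 2.5^2 + 0.59*8.1 = 11.029
d = sqrt(11.029) = 3.32 um

3.32


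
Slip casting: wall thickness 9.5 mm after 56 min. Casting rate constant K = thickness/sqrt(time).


K = 9.5 / sqrt(56) = 9.5 / 7.4833 = 1.269 mm/min^0.5

1.269


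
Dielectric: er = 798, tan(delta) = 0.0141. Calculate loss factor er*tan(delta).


Loss = 798 * 0.0141 = 11.252

11.252


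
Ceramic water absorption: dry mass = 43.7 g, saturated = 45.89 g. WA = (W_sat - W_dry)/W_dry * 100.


WA = (45.89 - 43.7) / 43.7 * 100 = 5.01%

5.01


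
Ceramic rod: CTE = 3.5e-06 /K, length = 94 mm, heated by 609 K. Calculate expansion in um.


dL = 3.5e-06 * 94 * 609 * 1000 = 200.361 um

200.361


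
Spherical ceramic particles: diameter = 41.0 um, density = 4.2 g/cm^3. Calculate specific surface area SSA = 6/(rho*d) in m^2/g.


SSA = 6 / (4.2 * 41.0) = 0.035 m^2/g

0.035


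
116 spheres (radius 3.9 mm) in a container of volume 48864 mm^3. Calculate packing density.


V_sphere = 4/3*pi*3.9^3 = 248.4748 mm^3
Total V = 116*248.4748 = 28823.0768 mm^3
PD = 28823.0768 / 48864 = 0.59

0.59


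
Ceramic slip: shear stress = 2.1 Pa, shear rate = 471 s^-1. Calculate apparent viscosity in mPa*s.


eta = tau/gamma * 1000 = 2.1/471 * 1000 = 4.5 mPa*s

4.5


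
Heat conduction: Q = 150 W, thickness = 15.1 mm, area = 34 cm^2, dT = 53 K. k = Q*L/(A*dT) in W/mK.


k = 150*15.1/1000/(34/10000*53) = 12.57 W/mK

12.57


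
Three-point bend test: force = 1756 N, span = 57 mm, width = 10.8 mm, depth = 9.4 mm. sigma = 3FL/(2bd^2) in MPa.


sigma = 3*1756*57/(2*10.8*9.4^2) = 157.3 MPa

157.3


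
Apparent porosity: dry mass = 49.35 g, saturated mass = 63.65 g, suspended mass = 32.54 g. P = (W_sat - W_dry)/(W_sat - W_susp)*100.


P = (63.65 - 49.35) / (63.65 - 32.54) * 100 = 14.3 / 31.11 * 100 = 46.0%

46.0


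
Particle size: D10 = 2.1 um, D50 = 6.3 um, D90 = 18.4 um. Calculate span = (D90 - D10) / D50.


Span = (18.4 - 2.1) / 6.3 = 16.3 / 6.3 = 2.587

2.587


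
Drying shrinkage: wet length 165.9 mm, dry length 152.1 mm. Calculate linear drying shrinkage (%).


DS = (165.9 - 152.1) / 165.9 * 100 = 8.32%

8.32


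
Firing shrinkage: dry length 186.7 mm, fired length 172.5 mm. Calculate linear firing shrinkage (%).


FS = (186.7 - 172.5) / 186.7 * 100 = 7.61%

7.61


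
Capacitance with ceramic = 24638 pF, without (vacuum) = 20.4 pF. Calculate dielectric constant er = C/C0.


er = 24638 / 20.4 = 1207.75

1207.75


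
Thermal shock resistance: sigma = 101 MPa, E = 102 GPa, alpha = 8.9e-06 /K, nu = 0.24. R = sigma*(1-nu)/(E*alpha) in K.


R = 101*(1-0.24)/(102*1000*8.9e-06) = 85 K

85


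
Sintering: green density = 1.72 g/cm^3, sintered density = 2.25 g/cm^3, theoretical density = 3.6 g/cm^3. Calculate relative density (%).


Relative = 2.25 / 3.6 * 100 = 62.5%

62.5


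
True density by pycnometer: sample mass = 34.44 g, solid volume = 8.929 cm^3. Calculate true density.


TD = 34.44 / 8.929 = 3.857 g/cm^3

3.857


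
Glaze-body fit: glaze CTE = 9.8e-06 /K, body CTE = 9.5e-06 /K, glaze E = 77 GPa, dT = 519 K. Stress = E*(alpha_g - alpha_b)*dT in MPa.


Stress = 77*1000*(9.8e-06 - 9.5e-06)*519 = 12.0 MPa

12.0


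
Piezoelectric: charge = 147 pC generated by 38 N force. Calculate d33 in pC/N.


d33 = 147 / 38 = 3.9 pC/N

3.9


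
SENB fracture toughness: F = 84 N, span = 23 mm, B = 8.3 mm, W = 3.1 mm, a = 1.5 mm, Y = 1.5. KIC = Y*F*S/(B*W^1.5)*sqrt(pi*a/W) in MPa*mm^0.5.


KIC = 1.5*84*23/(8.3*3.1^1.5)*sqrt(pi*1.5/3.1) = 78.87

78.87


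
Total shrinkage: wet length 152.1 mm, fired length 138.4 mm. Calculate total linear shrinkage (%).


TS = (152.1 - 138.4) / 152.1 * 100 = 9.01%

9.01


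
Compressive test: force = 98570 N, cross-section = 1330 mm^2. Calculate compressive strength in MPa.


CS = 98570 / 1330 = 74.1 MPa

74.1


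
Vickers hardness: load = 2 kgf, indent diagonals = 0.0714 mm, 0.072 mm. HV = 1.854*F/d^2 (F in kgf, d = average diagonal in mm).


d_avg = (0.0714+0.072)/2 = 0.0717 mm
HV = 1.854*2/0.0717^2 = 721

721


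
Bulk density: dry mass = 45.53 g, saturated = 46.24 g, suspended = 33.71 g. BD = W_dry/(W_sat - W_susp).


BD = 45.53 / (46.24 - 33.71) = 45.53 / 12.53 = 3.634 g/cm^3

3.634


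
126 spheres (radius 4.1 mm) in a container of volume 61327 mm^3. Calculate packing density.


V_sphere = 4/3*pi*4.1^3 = 288.6956 mm^3
Total V = 126*288.6956 = 36375.6456 mm^3
PD = 36375.6456 / 61327 = 0.593

0.593


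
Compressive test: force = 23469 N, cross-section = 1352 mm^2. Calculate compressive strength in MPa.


CS = 23469 / 1352 = 17.4 MPa

17.4


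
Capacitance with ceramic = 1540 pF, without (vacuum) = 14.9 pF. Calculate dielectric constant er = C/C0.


er = 1540 / 14.9 = 103.36

103.36


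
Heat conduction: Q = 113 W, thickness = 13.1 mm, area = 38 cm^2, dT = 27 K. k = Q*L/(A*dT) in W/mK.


k = 113*13.1/1000/(38/10000*27) = 14.43 W/mK

14.43


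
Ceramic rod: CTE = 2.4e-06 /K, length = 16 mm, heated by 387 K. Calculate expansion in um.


dL = 2.4e-06 * 16 * 387 * 1000 = 14.861 um

14.861


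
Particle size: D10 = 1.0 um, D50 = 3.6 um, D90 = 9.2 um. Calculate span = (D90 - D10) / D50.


Span = (9.2 - 1.0) / 3.6 = 8.2 / 3.6 = 2.278

2.278


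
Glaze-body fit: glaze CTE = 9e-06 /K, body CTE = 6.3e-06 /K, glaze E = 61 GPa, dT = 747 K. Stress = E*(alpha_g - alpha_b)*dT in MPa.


Stress = 61*1000*(9e-06 - 6.3e-06)*747 = 123.0 MPa

123.0


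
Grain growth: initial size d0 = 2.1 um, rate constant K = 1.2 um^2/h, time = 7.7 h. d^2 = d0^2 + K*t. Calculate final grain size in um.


d^2 = 2.1^2 + 1.2*7.7 = 13.65
d = sqrt(13.65) = 3.69 um

3.69


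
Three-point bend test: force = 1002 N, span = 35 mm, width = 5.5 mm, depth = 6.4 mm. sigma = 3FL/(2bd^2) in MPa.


sigma = 3*1002*35/(2*5.5*6.4^2) = 233.5 MPa

233.5


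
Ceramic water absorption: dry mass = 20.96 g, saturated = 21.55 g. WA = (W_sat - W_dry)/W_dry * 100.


WA = (21.55 - 20.96) / 20.96 * 100 = 2.81%

2.81


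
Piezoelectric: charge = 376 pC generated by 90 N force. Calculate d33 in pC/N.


d33 = 376 / 90 = 4.2 pC/N

4.2


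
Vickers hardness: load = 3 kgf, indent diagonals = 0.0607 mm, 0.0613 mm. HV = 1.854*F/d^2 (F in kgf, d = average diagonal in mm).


d_avg = (0.0607+0.0613)/2 = 0.061 mm
HV = 1.854*3/0.061^2 = 1495

1495


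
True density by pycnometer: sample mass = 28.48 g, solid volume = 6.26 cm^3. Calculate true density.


TD = 28.48 / 6.26 = 4.55 g/cm^3

4.55


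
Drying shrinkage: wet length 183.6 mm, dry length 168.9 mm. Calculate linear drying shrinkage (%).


DS = (183.6 - 168.9) / 183.6 * 100 = 8.01%

8.01


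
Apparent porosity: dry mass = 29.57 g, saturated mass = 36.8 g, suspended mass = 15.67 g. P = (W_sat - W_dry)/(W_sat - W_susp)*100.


P = (36.8 - 29.57) / (36.8 - 15.67) * 100 = 7.23 / 21.13 * 100 = 34.2%

34.2


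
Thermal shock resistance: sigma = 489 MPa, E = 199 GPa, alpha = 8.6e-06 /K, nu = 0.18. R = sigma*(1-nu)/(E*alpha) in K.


R = 489*(1-0.18)/(199*1000*8.6e-06) = 234 K

234


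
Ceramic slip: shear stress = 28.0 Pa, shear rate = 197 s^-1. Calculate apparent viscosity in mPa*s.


eta = tau/gamma * 1000 = 28.0/197 * 1000 = 142.1 mPa*s

142.1


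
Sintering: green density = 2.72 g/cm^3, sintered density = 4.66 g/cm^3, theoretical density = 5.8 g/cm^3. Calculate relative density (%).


Relative = 4.66 / 5.8 * 100 = 80.3%

80.3


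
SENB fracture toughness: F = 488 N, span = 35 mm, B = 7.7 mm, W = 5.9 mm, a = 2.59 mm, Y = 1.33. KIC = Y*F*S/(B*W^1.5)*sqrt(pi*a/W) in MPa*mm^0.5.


KIC = 1.33*488*35/(7.7*5.9^1.5)*sqrt(pi*2.59/5.9) = 241.75

241.75


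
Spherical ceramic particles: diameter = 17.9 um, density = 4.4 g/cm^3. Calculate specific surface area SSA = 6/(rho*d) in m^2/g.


SSA = 6 / (4.4 * 17.9) = 0.076 m^2/g

0.076


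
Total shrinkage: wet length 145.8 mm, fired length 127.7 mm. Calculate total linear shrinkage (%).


TS = (145.8 - 127.7) / 145.8 * 100 = 12.41%

12.41


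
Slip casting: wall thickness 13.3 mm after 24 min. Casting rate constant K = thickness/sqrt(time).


K = 13.3 / sqrt(24) = 13.3 / 4.899 = 2.715 mm/min^0.5

2.715


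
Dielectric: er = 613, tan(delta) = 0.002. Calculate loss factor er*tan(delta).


Loss = 613 * 0.002 = 1.226

1.226


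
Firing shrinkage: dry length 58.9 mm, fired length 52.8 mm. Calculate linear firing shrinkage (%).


FS = (58.9 - 52.8) / 58.9 * 100 = 10.36%

10.36


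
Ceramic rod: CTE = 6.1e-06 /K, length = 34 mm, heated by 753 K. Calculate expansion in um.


dL = 6.1e-06 * 34 * 753 * 1000 = 156.172 um

156.172


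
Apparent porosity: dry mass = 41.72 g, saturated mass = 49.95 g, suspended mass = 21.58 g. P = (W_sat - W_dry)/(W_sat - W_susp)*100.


P = (49.95 - 41.72) / (49.95 - 21.58) * 100 = 8.23 / 28.37 * 100 = 29.0%

29.0


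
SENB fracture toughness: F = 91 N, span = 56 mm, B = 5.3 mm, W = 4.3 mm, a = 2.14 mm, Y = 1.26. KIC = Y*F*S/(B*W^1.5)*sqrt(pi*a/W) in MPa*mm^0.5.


KIC = 1.26*91*56/(5.3*4.3^1.5)*sqrt(pi*2.14/4.3) = 169.89

169.89


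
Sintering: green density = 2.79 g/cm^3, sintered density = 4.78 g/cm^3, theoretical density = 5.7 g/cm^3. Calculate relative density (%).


Relative = 4.78 / 5.7 * 100 = 83.9%

83.9


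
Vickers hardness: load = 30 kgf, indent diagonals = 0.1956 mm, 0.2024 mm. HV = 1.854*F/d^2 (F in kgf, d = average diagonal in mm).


d_avg = (0.1956+0.2024)/2 = 0.199 mm
HV = 1.854*30/0.199^2 = 1405

1405


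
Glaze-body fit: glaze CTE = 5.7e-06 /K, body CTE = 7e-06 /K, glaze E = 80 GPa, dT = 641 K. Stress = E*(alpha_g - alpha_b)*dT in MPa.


Stress = 80*1000*(5.7e-06 - 7e-06)*641 = -66.7 MPa

-66.7


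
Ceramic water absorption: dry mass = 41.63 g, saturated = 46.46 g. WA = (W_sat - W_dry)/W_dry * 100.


WA = (46.46 - 41.63) / 41.63 * 100 = 11.6%

11.6


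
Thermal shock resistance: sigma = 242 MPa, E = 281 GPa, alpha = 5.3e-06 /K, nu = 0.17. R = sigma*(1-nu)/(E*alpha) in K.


R = 242*(1-0.17)/(281*1000*5.3e-06) = 135 K

135


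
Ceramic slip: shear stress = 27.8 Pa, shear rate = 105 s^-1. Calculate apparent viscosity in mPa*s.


eta = tau/gamma * 1000 = 27.8/105 * 1000 = 264.8 mPa*s

264.8


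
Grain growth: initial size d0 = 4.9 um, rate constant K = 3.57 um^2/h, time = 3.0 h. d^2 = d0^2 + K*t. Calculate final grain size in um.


d^2 = 4.9^2 + 3.57*3.0 = 34.72
d = sqrt(34.72) = 5.89 um

5.89


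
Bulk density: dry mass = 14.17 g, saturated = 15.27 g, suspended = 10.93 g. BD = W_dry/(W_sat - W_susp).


BD = 14.17 / (15.27 - 10.93) = 14.17 / 4.34 = 3.265 g/cm^3

3.265


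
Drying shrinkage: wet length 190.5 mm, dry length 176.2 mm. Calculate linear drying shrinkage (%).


DS = (190.5 - 176.2) / 190.5 * 100 = 7.51%

7.51


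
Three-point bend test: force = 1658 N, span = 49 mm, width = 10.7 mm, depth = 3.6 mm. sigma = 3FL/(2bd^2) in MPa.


sigma = 3*1658*49/(2*10.7*3.6^2) = 878.8 MPa

878.8


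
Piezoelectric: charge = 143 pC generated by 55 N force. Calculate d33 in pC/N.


d33 = 143 / 55 = 2.6 pC/N

2.6


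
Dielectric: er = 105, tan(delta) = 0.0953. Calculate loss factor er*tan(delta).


Loss = 105 * 0.0953 = 10.007

10.007


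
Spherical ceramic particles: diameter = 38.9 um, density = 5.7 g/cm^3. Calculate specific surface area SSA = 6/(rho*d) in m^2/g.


SSA = 6 / (5.7 * 38.9) = 0.027 m^2/g

0.027


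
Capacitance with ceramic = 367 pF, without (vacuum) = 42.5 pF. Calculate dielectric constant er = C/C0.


er = 367 / 42.5 = 8.64

8.64


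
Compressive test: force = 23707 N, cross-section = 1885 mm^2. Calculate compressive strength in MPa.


CS = 23707 / 1885 = 12.6 MPa

12.6


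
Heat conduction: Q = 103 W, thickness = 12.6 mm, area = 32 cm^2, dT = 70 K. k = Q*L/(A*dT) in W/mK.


k = 103*12.6/1000/(32/10000*70) = 5.79 W/mK

5.79


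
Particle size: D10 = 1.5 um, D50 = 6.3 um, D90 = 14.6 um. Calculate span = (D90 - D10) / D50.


Span = (14.6 - 1.5) / 6.3 = 13.1 / 6.3 = 2.079

2.079


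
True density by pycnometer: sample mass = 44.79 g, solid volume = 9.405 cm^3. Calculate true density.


TD = 44.79 / 9.405 = 4.762 g/cm^3

4.762


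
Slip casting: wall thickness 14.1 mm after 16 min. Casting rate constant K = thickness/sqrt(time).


K = 14.1 / sqrt(16) = 14.1 / 4.0 = 3.525 mm/min^0.5

3.525


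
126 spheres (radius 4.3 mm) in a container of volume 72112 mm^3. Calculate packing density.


V_sphere = 4/3*pi*4.3^3 = 333.0381 mm^3
Total V = 126*333.0381 = 41962.8006 mm^3
PD = 41962.8006 / 72112 = 0.582

0.582


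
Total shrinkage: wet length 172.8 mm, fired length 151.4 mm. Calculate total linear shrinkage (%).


TS = (172.8 - 151.4) / 172.8 * 100 = 12.38%

12.38


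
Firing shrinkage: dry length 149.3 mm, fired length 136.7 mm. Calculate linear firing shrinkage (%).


FS = (149.3 - 136.7) / 149.3 * 100 = 8.44%

8.44


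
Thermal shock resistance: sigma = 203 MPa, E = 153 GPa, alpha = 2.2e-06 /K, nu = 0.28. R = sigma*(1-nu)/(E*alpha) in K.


R = 203*(1-0.28)/(153*1000*2.2e-06) = 434 K

434


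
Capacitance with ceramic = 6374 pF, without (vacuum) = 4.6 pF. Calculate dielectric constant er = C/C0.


er = 6374 / 4.6 = 1385.65

1385.65


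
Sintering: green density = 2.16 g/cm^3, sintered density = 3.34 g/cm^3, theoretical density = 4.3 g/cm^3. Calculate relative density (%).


Relative = 3.34 / 4.3 * 100 = 77.7%

77.7


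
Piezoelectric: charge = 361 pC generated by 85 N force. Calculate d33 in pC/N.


d33 = 361 / 85 = 4.2 pC/N

4.2


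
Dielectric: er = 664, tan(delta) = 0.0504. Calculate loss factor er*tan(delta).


Loss = 664 * 0.0504 = 33.466

33.466


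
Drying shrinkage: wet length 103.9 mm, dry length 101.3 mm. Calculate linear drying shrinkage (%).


DS = (103.9 - 101.3) / 103.9 * 100 = 2.5%

2.5


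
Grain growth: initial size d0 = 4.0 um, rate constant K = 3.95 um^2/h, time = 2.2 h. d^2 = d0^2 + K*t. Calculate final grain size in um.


d^2 = 4.0^2 + 3.95*2.2 = 24.69
d = sqrt(24.69) = 4.97 um

4.97


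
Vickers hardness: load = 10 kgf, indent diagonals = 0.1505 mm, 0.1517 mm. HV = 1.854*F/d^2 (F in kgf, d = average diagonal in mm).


d_avg = (0.1505+0.1517)/2 = 0.1511 mm
HV = 1.854*10/0.1511^2 = 812

812


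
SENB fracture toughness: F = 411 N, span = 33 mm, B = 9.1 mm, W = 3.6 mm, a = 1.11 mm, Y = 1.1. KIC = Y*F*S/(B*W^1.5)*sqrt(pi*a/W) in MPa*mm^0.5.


KIC = 1.1*411*33/(9.1*3.6^1.5)*sqrt(pi*1.11/3.6) = 236.23

236.23


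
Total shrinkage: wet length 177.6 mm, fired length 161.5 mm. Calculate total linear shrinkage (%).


TS = (177.6 - 161.5) / 177.6 * 100 = 9.07%

9.07


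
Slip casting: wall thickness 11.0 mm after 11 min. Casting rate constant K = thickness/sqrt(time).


K = 11.0 / sqrt(11) = 11.0 / 3.3166 = 3.317 mm/min^0.5

3.317


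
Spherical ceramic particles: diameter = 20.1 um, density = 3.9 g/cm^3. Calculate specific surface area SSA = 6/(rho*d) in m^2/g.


SSA = 6 / (3.9 * 20.1) = 0.077 m^2/g

0.077


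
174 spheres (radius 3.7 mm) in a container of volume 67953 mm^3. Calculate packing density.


V_sphere = 4/3*pi*3.7^3 = 212.1748 mm^3
Total V = 174*212.1748 = 36918.4152 mm^3
PD = 36918.4152 / 67953 = 0.543

0.543


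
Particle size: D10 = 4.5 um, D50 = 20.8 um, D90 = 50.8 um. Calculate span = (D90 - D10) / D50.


Span = (50.8 - 4.5) / 20.8 = 46.3 / 20.8 = 2.226

2.226


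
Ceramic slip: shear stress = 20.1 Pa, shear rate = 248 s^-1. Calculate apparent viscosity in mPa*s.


eta = tau/gamma * 1000 = 20.1/248 * 1000 = 81.0 mPa*s

81.0


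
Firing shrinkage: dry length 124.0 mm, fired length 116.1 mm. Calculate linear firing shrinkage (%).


FS = (124.0 - 116.1) / 124.0 * 100 = 6.37%

6.37


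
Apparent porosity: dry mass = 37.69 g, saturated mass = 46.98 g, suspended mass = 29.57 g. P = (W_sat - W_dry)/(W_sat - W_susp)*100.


P = (46.98 - 37.69) / (46.98 - 29.57) * 100 = 9.29 / 17.41 * 100 = 53.4%

53.4


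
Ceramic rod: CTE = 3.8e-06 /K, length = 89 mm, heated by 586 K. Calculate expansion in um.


dL = 3.8e-06 * 89 * 586 * 1000 = 198.185 um

198.185


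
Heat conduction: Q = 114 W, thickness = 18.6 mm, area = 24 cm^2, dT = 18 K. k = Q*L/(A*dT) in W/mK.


k = 114*18.6/1000/(24/10000*18) = 49.08 W/mK

49.08


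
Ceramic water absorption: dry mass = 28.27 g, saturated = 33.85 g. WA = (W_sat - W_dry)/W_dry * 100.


WA = (33.85 - 28.27) / 28.27 * 100 = 19.74%

19.74


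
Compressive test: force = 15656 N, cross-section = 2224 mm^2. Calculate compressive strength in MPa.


CS = 15656 / 2224 = 7.0 MPa

7.0


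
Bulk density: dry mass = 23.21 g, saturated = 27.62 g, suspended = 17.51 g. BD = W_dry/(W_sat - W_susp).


BD = 23.21 / (27.62 - 17.51) = 23.21 / 10.11 = 2.296 g/cm^3

2.296


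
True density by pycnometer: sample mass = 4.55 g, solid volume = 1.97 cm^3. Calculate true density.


TD = 4.55 / 1.97 = 2.31 g/cm^3

2.31


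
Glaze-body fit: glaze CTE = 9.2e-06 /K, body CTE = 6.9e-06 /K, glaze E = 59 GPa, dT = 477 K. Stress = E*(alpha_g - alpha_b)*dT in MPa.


Stress = 59*1000*(9.2e-06 - 6.9e-06)*477 = 64.7 MPa

64.7


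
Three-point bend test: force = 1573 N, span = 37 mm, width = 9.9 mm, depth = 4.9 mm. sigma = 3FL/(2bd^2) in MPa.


sigma = 3*1573*37/(2*9.9*4.9^2) = 367.3 MPa

367.3


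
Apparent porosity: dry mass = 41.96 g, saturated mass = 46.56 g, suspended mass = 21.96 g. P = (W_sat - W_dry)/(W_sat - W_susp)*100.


P = (46.56 - 41.96) / (46.56 - 21.96) * 100 = 4.6 / 24.6 * 100 = 18.7%

18.7


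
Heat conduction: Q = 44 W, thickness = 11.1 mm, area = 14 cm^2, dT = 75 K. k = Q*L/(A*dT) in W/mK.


k = 44*11.1/1000/(14/10000*75) = 4.65 W/mK

4.65


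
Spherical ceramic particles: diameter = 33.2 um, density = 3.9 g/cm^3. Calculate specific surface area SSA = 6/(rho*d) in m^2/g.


SSA = 6 / (3.9 * 33.2) = 0.046 m^2/g

0.046


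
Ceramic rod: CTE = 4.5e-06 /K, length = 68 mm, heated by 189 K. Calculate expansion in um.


dL = 4.5e-06 * 68 * 189 * 1000 = 57.834 um

57.834


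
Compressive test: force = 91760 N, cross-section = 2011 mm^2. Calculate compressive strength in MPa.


CS = 91760 / 2011 = 45.6 MPa

45.6


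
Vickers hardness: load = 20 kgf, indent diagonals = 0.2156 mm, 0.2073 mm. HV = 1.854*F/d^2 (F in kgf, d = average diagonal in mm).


d_avg = (0.2156+0.2073)/2 = 0.21145 mm
HV = 1.854*20/0.21145^2 = 829

829


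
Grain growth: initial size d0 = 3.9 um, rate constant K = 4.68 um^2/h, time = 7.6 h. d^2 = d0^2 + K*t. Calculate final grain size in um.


d^2 = 3.9^2 + 4.68*7.6 = 50.778
d = sqrt(50.778) = 7.13 um

7.13


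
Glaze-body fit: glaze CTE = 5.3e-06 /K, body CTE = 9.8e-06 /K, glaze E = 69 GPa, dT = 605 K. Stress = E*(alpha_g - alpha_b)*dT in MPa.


Stress = 69*1000*(5.3e-06 - 9.8e-06)*605 = -187.9 MPa

-187.9


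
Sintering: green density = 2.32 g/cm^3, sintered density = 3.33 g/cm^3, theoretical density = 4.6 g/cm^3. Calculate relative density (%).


Relative = 3.33 / 4.6 * 100 = 72.4%

72.4


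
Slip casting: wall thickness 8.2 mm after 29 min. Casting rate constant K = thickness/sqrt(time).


K = 8.2 / sqrt(29) = 8.2 / 5.3852 = 1.523 mm/min^0.5

1.523


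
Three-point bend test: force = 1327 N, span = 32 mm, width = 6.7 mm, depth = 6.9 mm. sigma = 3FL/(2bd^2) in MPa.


sigma = 3*1327*32/(2*6.7*6.9^2) = 199.7 MPa

199.7


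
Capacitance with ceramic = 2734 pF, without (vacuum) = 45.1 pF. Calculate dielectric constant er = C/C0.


er = 2734 / 45.1 = 60.62

60.62


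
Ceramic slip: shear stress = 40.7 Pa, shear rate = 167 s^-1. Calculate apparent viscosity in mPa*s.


eta = tau/gamma * 1000 = 40.7/167 * 1000 = 243.7 mPa*s

243.7


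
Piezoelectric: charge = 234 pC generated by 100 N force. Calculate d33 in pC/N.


d33 = 234 / 100 = 2.3 pC/N

2.3


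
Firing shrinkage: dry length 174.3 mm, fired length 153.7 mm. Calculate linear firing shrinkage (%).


FS = (174.3 - 153.7) / 174.3 * 100 = 11.82%

11.82


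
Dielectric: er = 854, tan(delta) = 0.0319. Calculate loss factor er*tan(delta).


Loss = 854 * 0.0319 = 27.243

27.243


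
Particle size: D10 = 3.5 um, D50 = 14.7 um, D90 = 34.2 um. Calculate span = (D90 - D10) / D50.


Span = (34.2 - 3.5) / 14.7 = 30.7 / 14.7 = 2.088

2.088


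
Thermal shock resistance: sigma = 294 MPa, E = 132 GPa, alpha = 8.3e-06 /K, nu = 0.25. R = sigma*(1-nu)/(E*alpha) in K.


R = 294*(1-0.25)/(132*1000*8.3e-06) = 201 K

201


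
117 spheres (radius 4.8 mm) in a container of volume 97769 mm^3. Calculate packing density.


V_sphere = 4/3*pi*4.8^3 = 463.2467 mm^3
Total V = 117*463.2467 = 54199.8639 mm^3
PD = 54199.8639 / 97769 = 0.554

0.554


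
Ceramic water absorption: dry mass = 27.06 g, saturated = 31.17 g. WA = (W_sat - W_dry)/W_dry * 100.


WA = (31.17 - 27.06) / 27.06 * 100 = 15.19%

15.19


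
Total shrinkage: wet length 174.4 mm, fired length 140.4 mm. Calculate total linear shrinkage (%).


TS = (174.4 - 140.4) / 174.4 * 100 = 19.5%

19.5


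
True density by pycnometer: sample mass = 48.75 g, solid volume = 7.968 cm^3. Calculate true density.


TD = 48.75 / 7.968 = 6.118 g/cm^3

6.118


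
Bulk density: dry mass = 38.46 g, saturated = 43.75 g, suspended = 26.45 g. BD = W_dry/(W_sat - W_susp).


BD = 38.46 / (43.75 - 26.45) = 38.46 / 17.3 = 2.223 g/cm^3

2.223


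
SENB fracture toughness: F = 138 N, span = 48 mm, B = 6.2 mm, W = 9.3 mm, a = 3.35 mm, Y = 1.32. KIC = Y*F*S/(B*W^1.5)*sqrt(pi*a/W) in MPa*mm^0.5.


KIC = 1.32*138*48/(6.2*9.3^1.5)*sqrt(pi*3.35/9.3) = 52.9

52.9


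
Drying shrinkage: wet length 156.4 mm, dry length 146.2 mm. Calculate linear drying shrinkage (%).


DS = (156.4 - 146.2) / 156.4 * 100 = 6.52%

6.52


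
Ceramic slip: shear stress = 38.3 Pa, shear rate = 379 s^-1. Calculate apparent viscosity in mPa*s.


eta = tau/gamma * 1000 = 38.3/379 * 1000 = 101.1 mPa*s

101.1


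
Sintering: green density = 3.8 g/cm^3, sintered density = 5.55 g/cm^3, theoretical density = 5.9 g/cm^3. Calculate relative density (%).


Relative = 5.55 / 5.9 * 100 = 94.1%

94.1


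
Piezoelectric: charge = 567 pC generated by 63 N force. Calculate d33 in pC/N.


d33 = 567 / 63 = 9.0 pC/N

9.0


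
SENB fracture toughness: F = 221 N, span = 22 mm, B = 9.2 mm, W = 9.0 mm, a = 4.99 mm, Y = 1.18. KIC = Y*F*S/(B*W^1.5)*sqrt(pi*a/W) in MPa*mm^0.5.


KIC = 1.18*221*22/(9.2*9.0^1.5)*sqrt(pi*4.99/9.0) = 30.48

30.48


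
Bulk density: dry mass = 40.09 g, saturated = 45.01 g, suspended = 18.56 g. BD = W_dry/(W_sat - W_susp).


BD = 40.09 / (45.01 - 18.56) = 40.09 / 26.45 = 1.516 g/cm^3

1.516


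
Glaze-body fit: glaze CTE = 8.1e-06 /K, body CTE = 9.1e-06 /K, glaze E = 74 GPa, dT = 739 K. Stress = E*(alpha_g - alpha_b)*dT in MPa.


Stress = 74*1000*(8.1e-06 - 9.1e-06)*739 = -54.7 MPa

-54.7


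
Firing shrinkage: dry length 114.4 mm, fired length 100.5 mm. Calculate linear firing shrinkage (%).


FS = (114.4 - 100.5) / 114.4 * 100 = 12.15%

12.15


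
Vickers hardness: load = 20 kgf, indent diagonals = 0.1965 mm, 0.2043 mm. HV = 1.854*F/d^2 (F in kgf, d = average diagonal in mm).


d_avg = (0.1965+0.2043)/2 = 0.2004 mm
HV = 1.854*20/0.2004^2 = 923

923


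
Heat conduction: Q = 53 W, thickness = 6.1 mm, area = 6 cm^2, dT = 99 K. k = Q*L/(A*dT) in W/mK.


k = 53*6.1/1000/(6/10000*99) = 5.44 W/mK

5.44


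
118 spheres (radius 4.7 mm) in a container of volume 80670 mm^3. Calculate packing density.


V_sphere = 4/3*pi*4.7^3 = 434.8928 mm^3
Total V = 118*434.8928 = 51317.3504 mm^3
PD = 51317.3504 / 80670 = 0.636

0.636


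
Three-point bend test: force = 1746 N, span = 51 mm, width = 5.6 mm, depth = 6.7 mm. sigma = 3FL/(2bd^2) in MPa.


sigma = 3*1746*51/(2*5.6*6.7^2) = 531.3 MPa

531.3


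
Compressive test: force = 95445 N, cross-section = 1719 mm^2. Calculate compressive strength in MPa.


CS = 95445 / 1719 = 55.5 MPa

55.5


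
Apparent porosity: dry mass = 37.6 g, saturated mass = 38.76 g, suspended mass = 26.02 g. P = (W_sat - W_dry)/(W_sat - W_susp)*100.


P = (38.76 - 37.6) / (38.76 - 26.02) * 100 = 1.16 / 12.74 * 100 = 9.1%

9.1


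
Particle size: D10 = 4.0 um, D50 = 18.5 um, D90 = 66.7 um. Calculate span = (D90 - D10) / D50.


Span = (66.7 - 4.0) / 18.5 = 62.7 / 18.5 = 3.389

3.389


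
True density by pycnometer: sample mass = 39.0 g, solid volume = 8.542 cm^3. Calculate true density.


TD = 39.0 / 8.542 = 4.566 g/cm^3

4.566


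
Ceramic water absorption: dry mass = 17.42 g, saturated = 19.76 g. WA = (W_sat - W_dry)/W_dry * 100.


WA = (19.76 - 17.42) / 17.42 * 100 = 13.43%

13.43


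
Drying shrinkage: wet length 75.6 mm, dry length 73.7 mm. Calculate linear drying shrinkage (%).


DS = (75.6 - 73.7) / 75.6 * 100 = 2.51%

2.51


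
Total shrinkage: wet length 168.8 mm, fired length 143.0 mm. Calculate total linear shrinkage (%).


TS = (168.8 - 143.0) / 168.8 * 100 = 15.28%

15.28


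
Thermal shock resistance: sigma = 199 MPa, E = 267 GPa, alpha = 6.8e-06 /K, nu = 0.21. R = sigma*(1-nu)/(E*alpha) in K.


R = 199*(1-0.21)/(267*1000*6.8e-06) = 87 K

87


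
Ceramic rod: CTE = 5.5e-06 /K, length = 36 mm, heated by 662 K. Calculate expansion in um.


dL = 5.5e-06 * 36 * 662 * 1000 = 131.076 um

131.076


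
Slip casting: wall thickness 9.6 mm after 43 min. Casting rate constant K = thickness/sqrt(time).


K = 9.6 / sqrt(43) = 9.6 / 6.5574 = 1.464 mm/min^0.5

1.464


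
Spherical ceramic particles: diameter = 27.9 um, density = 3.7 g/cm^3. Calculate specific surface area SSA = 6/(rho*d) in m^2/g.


SSA = 6 / (3.7 * 27.9) = 0.058 m^2/g

0.058


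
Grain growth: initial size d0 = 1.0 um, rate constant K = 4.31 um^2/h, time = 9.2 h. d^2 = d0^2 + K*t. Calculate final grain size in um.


d^2 = 1.0^2 + 4.31*9.2 = 40.652
d = sqrt(40.652) = 6.38 um

6.38


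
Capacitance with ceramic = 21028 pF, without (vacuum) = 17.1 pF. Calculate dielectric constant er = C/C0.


er = 21028 / 17.1 = 1229.71

1229.71


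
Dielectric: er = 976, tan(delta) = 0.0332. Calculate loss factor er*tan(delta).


Loss = 976 * 0.0332 = 32.403

32.403


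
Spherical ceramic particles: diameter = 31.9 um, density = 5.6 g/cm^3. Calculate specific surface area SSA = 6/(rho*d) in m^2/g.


SSA = 6 / (5.6 * 31.9) = 0.034 m^2/g

0.034


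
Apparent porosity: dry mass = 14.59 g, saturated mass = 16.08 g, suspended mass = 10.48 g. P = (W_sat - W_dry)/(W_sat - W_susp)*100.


P = (16.08 - 14.59) / (16.08 - 10.48) * 100 = 1.49 / 5.6 * 100 = 26.6%

26.6


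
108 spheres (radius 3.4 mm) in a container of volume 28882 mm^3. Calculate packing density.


V_sphere = 4/3*pi*3.4^3 = 164.6362 mm^3
Total V = 108*164.6362 = 17780.7096 mm^3
PD = 17780.7096 / 28882 = 0.616

0.616


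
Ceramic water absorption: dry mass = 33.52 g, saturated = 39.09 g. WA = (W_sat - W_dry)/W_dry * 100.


WA = (39.09 - 33.52) / 33.52 * 100 = 16.62%

16.62


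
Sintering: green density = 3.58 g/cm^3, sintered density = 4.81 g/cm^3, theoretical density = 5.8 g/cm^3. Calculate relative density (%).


Relative = 4.81 / 5.8 * 100 = 82.9%

82.9


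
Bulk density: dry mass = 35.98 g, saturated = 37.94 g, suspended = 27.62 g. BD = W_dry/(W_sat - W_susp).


BD = 35.98 / (37.94 - 27.62) = 35.98 / 10.32 = 3.486 g/cm^3

3.486


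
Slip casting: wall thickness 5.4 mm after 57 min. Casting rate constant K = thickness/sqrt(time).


K = 5.4 / sqrt(57) = 5.4 / 7.5498 = 0.715 mm/min^0.5

0.715


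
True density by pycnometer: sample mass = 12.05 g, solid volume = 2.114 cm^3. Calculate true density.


TD = 12.05 / 2.114 = 5.7 g/cm^3

5.7


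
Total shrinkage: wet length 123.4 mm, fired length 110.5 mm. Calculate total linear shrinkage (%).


TS = (123.4 - 110.5) / 123.4 * 100 = 10.45%

10.45


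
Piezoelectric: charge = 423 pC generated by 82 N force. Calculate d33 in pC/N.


d33 = 423 / 82 = 5.2 pC/N

5.2


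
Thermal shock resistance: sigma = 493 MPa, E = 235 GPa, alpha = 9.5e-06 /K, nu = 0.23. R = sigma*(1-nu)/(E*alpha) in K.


R = 493*(1-0.23)/(235*1000*9.5e-06) = 170 K

170


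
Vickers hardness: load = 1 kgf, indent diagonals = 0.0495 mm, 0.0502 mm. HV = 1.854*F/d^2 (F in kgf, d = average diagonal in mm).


d_avg = (0.0495+0.0502)/2 = 0.04985 mm
HV = 1.854*1/0.04985^2 = 746

746


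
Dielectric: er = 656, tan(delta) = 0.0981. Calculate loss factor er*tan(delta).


Loss = 656 * 0.0981 = 64.354

64.354


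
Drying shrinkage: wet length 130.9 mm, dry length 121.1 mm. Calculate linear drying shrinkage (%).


DS = (130.9 - 121.1) / 130.9 * 100 = 7.49%

7.49


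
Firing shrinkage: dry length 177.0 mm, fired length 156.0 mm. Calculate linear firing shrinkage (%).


FS = (177.0 - 156.0) / 177.0 * 100 = 11.86%

11.86


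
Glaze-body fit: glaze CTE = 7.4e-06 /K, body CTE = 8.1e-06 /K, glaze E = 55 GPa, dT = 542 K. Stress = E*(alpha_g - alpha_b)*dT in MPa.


Stress = 55*1000*(7.4e-06 - 8.1e-06)*542 = -20.9 MPa

-20.9


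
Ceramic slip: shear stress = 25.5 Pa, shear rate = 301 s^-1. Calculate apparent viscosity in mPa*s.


eta = tau/gamma * 1000 = 25.5/301 * 1000 = 84.7 mPa*s

84.7


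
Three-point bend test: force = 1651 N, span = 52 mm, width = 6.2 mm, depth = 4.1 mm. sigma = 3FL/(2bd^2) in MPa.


sigma = 3*1651*52/(2*6.2*4.1^2) = 1235.6 MPa

1235.6


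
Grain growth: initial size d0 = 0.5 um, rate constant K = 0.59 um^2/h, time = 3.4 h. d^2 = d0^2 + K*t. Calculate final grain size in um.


d^2 = 0.5^2 + 0.59*3.4 = 2.256
d = sqrt(2.256) = 1.5 um

1.5


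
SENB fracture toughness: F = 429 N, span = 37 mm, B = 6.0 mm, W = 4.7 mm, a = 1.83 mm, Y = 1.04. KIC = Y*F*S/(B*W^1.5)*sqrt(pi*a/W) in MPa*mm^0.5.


KIC = 1.04*429*37/(6.0*4.7^1.5)*sqrt(pi*1.83/4.7) = 298.64

298.64


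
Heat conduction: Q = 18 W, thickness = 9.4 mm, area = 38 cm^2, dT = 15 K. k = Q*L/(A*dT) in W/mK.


k = 18*9.4/1000/(38/10000*15) = 2.97 W/mK

2.97


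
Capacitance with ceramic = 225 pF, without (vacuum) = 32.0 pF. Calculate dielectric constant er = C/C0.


er = 225 / 32.0 = 7.03

7.03


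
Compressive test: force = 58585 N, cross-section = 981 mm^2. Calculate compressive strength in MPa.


CS = 58585 / 981 = 59.7 MPa

59.7


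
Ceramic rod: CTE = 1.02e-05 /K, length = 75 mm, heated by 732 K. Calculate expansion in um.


dL = 1.02e-05 * 75 * 732 * 1000 = 559.98 um

559.98


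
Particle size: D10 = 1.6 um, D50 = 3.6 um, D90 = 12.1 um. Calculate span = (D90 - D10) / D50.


Span = (12.1 - 1.6) / 3.6 = 10.5 / 3.6 = 2.917

2.917


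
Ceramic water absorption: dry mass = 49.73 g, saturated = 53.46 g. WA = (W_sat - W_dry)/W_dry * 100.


WA = (53.46 - 49.73) / 49.73 * 100 = 7.5%

7.5


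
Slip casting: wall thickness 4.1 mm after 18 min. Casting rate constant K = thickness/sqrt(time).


K = 4.1 / sqrt(18) = 4.1 / 4.2426 = 0.966 mm/min^0.5

0.966


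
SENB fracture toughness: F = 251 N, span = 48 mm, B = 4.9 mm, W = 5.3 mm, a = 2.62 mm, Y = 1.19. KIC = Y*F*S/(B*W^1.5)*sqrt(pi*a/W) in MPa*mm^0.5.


KIC = 1.19*251*48/(4.9*5.3^1.5)*sqrt(pi*2.62/5.3) = 298.84

298.84


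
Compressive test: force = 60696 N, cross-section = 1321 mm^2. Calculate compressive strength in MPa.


CS = 60696 / 1321 = 45.9 MPa

45.9


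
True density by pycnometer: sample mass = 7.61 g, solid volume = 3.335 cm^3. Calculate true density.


TD = 7.61 / 3.335 = 2.282 g/cm^3

2.282


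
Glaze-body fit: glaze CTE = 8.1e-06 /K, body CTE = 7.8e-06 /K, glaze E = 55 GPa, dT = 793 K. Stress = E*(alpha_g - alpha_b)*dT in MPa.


Stress = 55*1000*(8.1e-06 - 7.8e-06)*793 = 13.1 MPa

13.1


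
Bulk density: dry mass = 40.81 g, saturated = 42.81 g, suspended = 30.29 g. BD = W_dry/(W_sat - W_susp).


BD = 40.81 / (42.81 - 30.29) = 40.81 / 12.52 = 3.26 g/cm^3

3.26


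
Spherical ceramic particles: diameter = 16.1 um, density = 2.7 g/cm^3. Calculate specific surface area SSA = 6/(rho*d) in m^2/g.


SSA = 6 / (2.7 * 16.1) = 0.138 m^2/g

0.138


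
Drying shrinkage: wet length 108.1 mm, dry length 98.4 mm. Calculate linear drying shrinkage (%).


DS = (108.1 - 98.4) / 108.1 * 100 = 8.97%

8.97


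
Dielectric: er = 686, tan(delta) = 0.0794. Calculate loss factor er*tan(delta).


Loss = 686 * 0.0794 = 54.468

54.468


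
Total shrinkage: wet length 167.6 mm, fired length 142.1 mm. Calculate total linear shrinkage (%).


TS = (167.6 - 142.1) / 167.6 * 100 = 15.21%

15.21


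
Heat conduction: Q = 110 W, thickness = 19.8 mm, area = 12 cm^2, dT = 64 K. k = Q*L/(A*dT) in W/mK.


k = 110*19.8/1000/(12/10000*64) = 28.36 W/mK

28.36


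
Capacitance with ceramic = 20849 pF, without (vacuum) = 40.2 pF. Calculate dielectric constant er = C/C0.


er = 20849 / 40.2 = 518.63

518.63


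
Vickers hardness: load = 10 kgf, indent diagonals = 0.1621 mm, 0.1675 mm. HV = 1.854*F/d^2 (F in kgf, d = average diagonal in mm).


d_avg = (0.1621+0.1675)/2 = 0.1648 mm
HV = 1.854*10/0.1648^2 = 683

683


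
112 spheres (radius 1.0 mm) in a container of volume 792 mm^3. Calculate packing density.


V_sphere = 4/3*pi*1.0^3 = 4.1888 mm^3
Total V = 112*4.1888 = 469.1456 mm^3
PD = 469.1456 / 792 = 0.592

0.592


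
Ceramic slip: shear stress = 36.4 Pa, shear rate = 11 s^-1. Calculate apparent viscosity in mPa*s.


eta = tau/gamma * 1000 = 36.4/11 * 1000 = 3309.1 mPa*s

3309.1


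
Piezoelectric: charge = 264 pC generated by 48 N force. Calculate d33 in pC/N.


d33 = 264 / 48 = 5.5 pC/N

5.5


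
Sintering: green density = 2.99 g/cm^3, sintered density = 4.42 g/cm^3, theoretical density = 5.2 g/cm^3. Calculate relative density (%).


Relative = 4.42 / 5.2 * 100 = 85.0%

85.0


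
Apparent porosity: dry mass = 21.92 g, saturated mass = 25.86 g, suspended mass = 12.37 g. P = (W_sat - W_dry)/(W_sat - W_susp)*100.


P = (25.86 - 21.92) / (25.86 - 12.37) * 100 = 3.94 / 13.49 * 100 = 29.2%

29.2


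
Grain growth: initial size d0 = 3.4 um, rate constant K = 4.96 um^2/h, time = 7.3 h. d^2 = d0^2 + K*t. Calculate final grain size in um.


d^2 = 3.4^2 + 4.96*7.3 = 47.768
d = sqrt(47.768) = 6.91 um

6.91


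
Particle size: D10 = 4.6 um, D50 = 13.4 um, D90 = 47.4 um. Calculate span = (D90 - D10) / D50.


Span = (47.4 - 4.6) / 13.4 = 42.8 / 13.4 = 3.194

3.194


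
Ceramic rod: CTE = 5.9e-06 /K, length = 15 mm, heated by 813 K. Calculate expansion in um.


dL = 5.9e-06 * 15 * 813 * 1000 = 71.951 um

71.951


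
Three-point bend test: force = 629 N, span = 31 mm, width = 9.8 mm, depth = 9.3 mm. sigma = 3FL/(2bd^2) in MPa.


sigma = 3*629*31/(2*9.8*9.3^2) = 34.5 MPa

34.5


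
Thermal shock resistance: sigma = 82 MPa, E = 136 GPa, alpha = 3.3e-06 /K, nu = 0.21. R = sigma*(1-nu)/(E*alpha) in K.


R = 82*(1-0.21)/(136*1000*3.3e-06) = 144 K

144


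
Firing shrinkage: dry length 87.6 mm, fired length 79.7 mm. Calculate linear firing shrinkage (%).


FS = (87.6 - 79.7) / 87.6 * 100 = 9.02%

9.02


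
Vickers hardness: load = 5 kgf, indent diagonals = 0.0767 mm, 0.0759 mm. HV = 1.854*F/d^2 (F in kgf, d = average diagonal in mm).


d_avg = (0.0767+0.0759)/2 = 0.0763 mm
HV = 1.854*5/0.0763^2 = 1592

1592


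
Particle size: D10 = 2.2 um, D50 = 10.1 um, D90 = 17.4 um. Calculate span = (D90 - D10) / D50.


Span = (17.4 - 2.2) / 10.1 = 15.2 / 10.1 = 1.505

1.505


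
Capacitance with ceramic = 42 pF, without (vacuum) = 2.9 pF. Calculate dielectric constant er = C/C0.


er = 42 / 2.9 = 14.48

14.48


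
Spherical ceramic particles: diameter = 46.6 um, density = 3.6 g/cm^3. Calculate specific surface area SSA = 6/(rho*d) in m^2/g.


SSA = 6 / (3.6 * 46.6) = 0.036 m^2/g

0.036


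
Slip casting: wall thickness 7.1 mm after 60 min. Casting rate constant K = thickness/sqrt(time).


K = 7.1 / sqrt(60) = 7.1 / 7.746 = 0.917 mm/min^0.5

0.917


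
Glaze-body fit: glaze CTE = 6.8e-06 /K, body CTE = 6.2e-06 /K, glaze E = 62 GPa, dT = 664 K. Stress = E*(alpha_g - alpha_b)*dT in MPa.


Stress = 62*1000*(6.8e-06 - 6.2e-06)*664 = 24.7 MPa

24.7


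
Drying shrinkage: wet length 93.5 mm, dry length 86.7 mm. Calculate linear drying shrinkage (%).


DS = (93.5 - 86.7) / 93.5 * 100 = 7.27%

7.27


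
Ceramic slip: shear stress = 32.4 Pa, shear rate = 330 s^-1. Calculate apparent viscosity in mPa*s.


eta = tau/gamma * 1000 = 32.4/330 * 1000 = 98.2 mPa*s

98.2


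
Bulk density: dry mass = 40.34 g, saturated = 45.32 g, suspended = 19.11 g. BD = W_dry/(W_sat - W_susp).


BD = 40.34 / (45.32 - 19.11) = 40.34 / 26.21 = 1.539 g/cm^3

1.539


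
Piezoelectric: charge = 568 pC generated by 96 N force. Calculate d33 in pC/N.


d33 = 568 / 96 = 5.9 pC/N

5.9


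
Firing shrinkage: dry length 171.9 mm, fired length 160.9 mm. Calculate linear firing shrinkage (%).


FS = (171.9 - 160.9) / 171.9 * 100 = 6.4%

6.4


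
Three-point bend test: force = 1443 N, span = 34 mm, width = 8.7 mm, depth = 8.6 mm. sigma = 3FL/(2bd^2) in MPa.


sigma = 3*1443*34/(2*8.7*8.6^2) = 114.4 MPa

114.4


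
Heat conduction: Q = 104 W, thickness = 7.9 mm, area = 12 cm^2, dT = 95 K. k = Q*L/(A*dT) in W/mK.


k = 104*7.9/1000/(12/10000*95) = 7.21 W/mK

7.21


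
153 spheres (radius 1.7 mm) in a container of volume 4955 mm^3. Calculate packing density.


V_sphere = 4/3*pi*1.7^3 = 20.5795 mm^3
Total V = 153*20.5795 = 3148.6635 mm^3
PD = 3148.6635 / 4955 = 0.635

0.635


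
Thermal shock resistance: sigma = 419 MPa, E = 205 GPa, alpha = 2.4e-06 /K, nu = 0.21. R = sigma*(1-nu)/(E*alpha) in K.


R = 419*(1-0.21)/(205*1000*2.4e-06) = 673 K

673


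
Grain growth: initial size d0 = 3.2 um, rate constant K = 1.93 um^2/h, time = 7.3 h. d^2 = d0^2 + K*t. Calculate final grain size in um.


d^2 = 3.2^2 + 1.93*7.3 = 24.329
d = sqrt(24.329) = 4.93 um

4.93


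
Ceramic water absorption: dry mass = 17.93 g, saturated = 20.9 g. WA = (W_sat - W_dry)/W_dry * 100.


WA = (20.9 - 17.93) / 17.93 * 100 = 16.56%

16.56


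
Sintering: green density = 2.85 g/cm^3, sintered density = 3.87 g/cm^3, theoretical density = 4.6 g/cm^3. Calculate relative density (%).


Relative = 3.87 / 4.6 * 100 = 84.1%

84.1


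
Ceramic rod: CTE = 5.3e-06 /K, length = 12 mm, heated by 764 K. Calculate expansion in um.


dL = 5.3e-06 * 12 * 764 * 1000 = 48.59 um

48.59


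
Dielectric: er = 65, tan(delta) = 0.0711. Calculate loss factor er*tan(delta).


Loss = 65 * 0.0711 = 4.622

4.622


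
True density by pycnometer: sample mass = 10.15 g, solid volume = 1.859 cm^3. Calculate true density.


TD = 10.15 / 1.859 = 5.46 g/cm^3

5.46


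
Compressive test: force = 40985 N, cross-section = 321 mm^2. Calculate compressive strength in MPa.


CS = 40985 / 321 = 127.7 MPa

127.7


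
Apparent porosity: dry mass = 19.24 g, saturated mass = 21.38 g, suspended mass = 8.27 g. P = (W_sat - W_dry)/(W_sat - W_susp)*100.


P = (21.38 - 19.24) / (21.38 - 8.27) * 100 = 2.14 / 13.11 * 100 = 16.3%

16.3


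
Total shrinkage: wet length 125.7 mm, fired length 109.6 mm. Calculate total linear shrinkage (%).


TS = (125.7 - 109.6) / 125.7 * 100 = 12.81%

12.81
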